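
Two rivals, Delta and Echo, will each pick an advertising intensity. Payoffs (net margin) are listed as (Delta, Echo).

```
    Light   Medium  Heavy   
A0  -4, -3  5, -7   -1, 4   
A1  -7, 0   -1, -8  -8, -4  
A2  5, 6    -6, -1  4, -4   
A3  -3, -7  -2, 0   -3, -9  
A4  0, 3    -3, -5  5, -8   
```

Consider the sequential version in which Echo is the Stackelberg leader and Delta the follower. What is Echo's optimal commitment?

Work backward from Delta's decision.
- Light: Delta compares -4, -7, 5, -3, 0 and picks A2; Echo would get 6.
- Medium: Delta compares 5, -1, -6, -2, -3 and picks A0; Echo would get -7.
- Heavy: Delta compares -1, -8, 4, -3, 5 and picks A4; Echo would get -8.
Maximizing over 6, -7, -8, Echo chooses Light. Subgame-perfect outcome: (A2, Light) with payoffs (5, 6).

Light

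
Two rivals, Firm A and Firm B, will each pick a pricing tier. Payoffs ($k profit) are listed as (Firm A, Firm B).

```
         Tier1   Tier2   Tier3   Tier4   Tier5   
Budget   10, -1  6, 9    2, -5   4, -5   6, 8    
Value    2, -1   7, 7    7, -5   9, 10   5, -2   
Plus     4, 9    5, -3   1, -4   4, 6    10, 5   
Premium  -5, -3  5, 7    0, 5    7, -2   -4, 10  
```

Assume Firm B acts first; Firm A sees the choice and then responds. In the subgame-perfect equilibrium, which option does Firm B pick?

Tier4

Work backward from Firm A's decision.
- Tier1: Firm A compares 10, 2, 4, -5 and picks Budget; Firm B would get -1.
- Tier2: Firm A compares 6, 7, 5, 5 and picks Value; Firm B would get 7.
- Tier3: Firm A compares 2, 7, 1, 0 and picks Value; Firm B would get -5.
- Tier4: Firm A compares 4, 9, 4, 7 and picks Value; Firm B would get 10.
- Tier5: Firm A compares 6, 5, 10, -4 and picks Plus; Firm B would get 5.
Among -1, 7, -5, 10, 5, the best is 10 at Tier4. Subgame-perfect outcome: (Value, Tier4) with payoffs (9, 10).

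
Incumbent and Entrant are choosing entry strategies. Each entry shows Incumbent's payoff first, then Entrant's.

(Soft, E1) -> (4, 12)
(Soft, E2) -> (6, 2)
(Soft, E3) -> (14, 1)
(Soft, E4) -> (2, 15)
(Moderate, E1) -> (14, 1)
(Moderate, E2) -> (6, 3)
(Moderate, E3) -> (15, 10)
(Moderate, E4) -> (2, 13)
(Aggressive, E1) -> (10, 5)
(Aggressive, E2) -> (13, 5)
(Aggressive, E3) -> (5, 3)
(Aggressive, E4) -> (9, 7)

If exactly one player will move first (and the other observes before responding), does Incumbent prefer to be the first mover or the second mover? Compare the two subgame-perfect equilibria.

If Incumbent leads: Entrant's best replies are Soft→E4, Moderate→E4, Aggressive→E4; Incumbent's induced payoffs 2, 2, 9; outcome (Aggressive, E4), payoffs (9, 7).
If Entrant leads: Incumbent's best replies are E1→Moderate, E2→Aggressive, E3→Moderate, E4→Aggressive; Entrant's induced payoffs 1, 5, 10, 7; outcome (Moderate, E3), payoffs (15, 10).
Incumbent gets 9 moving first and 15 moving second, so Incumbent prefers to move second.

second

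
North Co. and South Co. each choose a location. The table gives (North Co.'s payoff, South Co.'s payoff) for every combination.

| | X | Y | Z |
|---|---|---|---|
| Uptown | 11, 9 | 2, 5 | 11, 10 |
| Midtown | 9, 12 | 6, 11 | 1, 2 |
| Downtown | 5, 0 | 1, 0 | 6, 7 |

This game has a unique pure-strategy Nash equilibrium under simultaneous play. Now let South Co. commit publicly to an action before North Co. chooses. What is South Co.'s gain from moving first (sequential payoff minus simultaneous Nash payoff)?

1

North Co. best-responds to each possible South Co. move:
- X → North Co. plays Uptown (best of 11, 9, 5); South Co. gets 9.
- Y → North Co. plays Midtown (best of 2, 6, 1); South Co. gets 11.
- Z → North Co. plays Uptown (best of 11, 1, 6); South Co. gets 10.
Maximizing over 9, 11, 10, South Co. chooses Y. Subgame-perfect outcome: (Midtown, Y) with payoffs (6, 11).
Now find the simultaneous Nash equilibrium.
North Co.'s best replies: X→Uptown; Y→Midtown; Z→Uptown.
South Co.'s best replies: Uptown→Z; Midtown→X; Downtown→Z.
Only (Uptown, Z) has each player best-responding; Nash payoffs (11, 10).
South Co.'s commitment gain: 11 − 10 = 1.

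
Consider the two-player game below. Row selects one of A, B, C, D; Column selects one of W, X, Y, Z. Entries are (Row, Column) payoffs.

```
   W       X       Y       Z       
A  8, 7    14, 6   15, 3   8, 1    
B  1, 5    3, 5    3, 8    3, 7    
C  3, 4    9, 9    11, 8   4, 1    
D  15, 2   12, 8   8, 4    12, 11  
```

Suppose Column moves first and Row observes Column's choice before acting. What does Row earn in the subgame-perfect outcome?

12

Work backward from Row's decision.
- W: BR = D, leader payoff 2.
- X: BR = A, leader payoff 6.
- Y: BR = A, leader payoff 3.
- Z: BR = D, leader payoff 11.
Column's induced payoffs are 2, 6, 3, 11, so Column commits to Z. Subgame-perfect outcome: (D, Z) with payoffs (12, 11).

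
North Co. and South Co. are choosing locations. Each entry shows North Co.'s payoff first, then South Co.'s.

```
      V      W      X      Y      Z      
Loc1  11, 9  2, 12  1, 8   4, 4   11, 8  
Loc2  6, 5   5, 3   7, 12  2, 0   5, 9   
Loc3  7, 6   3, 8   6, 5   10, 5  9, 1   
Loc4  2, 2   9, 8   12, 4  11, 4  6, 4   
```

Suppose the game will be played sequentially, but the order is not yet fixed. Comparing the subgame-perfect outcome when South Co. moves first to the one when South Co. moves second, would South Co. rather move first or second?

If North Co. leads: South Co.'s best replies are Loc1→W, Loc2→X, Loc3→W, Loc4→W; North Co.'s induced payoffs 2, 7, 3, 9; outcome (Loc4, W), payoffs (9, 8).
If South Co. leads: North Co.'s best replies are V→Loc1, W→Loc4, X→Loc4, Y→Loc4, Z→Loc1; South Co.'s induced payoffs 9, 8, 4, 4, 8; outcome (Loc1, V), payoffs (11, 9).
South Co. gets 9 moving first and 8 moving second, so South Co. prefers to move first.

first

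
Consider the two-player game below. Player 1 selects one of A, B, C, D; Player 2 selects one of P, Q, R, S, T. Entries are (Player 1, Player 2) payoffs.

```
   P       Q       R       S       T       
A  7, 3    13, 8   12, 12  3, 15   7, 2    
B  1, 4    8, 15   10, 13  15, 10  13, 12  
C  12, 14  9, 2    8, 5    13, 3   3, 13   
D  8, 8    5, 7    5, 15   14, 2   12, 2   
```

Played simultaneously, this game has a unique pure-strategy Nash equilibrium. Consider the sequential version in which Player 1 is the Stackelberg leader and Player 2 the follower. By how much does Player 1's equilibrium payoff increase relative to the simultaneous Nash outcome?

Backward induction with Player 1 moving first.
- A → Player 2 plays S (best of 3, 8, 12, 15, 2); Player 1 gets 3.
- B → Player 2 plays Q (best of 4, 15, 13, 10, 12); Player 1 gets 8.
- C → Player 2 plays P (best of 14, 2, 5, 3, 13); Player 1 gets 12.
- D → Player 2 plays R (best of 8, 7, 15, 2, 2); Player 1 gets 5.
Player 1's induced payoffs are 3, 8, 12, 5, so Player 1 commits to C. Subgame-perfect outcome: (C, P) with payoffs (12, 14).
Under simultaneous play:
Player 1's best replies: P→C; Q→A; R→A; S→B; T→B.
Player 2's best replies: A→S; B→Q; C→P; D→R.
Only (C, P) has each player best-responding; Nash payoffs (12, 14).
Player 1's commitment gain: 12 − 12 = 0.

0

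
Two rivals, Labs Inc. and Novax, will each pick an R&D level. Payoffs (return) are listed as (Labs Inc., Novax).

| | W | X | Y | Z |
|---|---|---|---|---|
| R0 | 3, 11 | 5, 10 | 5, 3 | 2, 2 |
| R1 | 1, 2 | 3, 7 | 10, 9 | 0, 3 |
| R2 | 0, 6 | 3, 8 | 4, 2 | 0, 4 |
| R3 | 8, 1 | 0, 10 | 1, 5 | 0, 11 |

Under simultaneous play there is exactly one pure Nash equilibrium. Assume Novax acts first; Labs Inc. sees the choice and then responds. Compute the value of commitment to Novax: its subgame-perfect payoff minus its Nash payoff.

1

Work backward from Labs Inc.'s decision.
- W → Labs Inc. plays R3 (best of 3, 1, 0, 8); Novax gets 1.
- X → Labs Inc. plays R0 (best of 5, 3, 3, 0); Novax gets 10.
- Y → Labs Inc. plays R1 (best of 5, 10, 4, 1); Novax gets 9.
- Z → Labs Inc. plays R0 (best of 2, 0, 0, 0); Novax gets 2.
Novax's induced payoffs are 1, 10, 9, 2, so Novax commits to X. Subgame-perfect outcome: (R0, X) with payoffs (5, 10).
Under simultaneous play:
Labs Inc.'s best replies: W→R3; X→R0; Y→R1; Z→R0.
Novax's best replies: R0→W; R1→Y; R2→X; R3→Z.
Only (R1, Y) has each player best-responding; Nash payoffs (10, 9).
Novax's commitment gain: 10 − 9 = 1.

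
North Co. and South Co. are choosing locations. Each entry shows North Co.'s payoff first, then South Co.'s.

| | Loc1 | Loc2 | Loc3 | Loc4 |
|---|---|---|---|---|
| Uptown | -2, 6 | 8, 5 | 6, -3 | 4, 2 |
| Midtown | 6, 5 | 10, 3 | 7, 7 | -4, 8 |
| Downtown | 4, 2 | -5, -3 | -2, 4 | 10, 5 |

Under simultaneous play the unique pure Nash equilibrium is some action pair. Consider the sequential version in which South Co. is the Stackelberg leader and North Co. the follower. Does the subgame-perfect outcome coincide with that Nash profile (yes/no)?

no

Backward induction with South Co. moving first.
- Loc1 → North Co. plays Midtown (best of -2, 6, 4); South Co. gets 5.
- Loc2 → North Co. plays Midtown (best of 8, 10, -5); South Co. gets 3.
- Loc3 → North Co. plays Midtown (best of 6, 7, -2); South Co. gets 7.
- Loc4 → North Co. plays Downtown (best of 4, -4, 10); South Co. gets 5.
Among 5, 3, 7, 5, the best is 7 at Loc3. Subgame-perfect outcome: (Midtown, Loc3) with payoffs (7, 7).
Under simultaneous play:
North Co.'s best replies: Loc1→Midtown; Loc2→Midtown; Loc3→Midtown; Loc4→Downtown.
South Co.'s best replies: Uptown→Loc1; Midtown→Loc4; Downtown→Loc4.
Only (Downtown, Loc4) has each player best-responding; Nash payoffs (10, 5).
Sequential outcome (Midtown, Loc3) differs from the Nash profile (Downtown, Loc4).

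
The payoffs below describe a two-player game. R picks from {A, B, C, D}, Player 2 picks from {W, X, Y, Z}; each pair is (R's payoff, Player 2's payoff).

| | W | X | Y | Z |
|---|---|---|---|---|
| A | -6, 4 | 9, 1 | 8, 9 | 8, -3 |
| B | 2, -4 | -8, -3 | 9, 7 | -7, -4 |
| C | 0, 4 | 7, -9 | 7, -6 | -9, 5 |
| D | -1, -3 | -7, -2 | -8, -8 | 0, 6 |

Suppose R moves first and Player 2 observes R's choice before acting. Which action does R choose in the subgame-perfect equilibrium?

B

Player 2 best-responds to each possible R move:
- A: BR = Y, leader payoff 8.
- B: BR = Y, leader payoff 9.
- C: BR = Z, leader payoff -9.
- D: BR = Z, leader payoff 0.
Among 8, 9, -9, 0, the best is 9 at B. Subgame-perfect outcome: (B, Y) with payoffs (9, 7).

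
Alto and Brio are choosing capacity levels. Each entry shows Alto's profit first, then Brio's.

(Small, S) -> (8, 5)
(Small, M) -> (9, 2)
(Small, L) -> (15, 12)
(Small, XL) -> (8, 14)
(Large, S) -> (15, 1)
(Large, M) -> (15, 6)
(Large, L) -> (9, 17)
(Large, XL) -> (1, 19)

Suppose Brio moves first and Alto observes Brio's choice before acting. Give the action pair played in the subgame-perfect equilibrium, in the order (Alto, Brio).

(Small, XL)

Alto best-responds to each possible Brio move:
- S: Alto compares 8, 15 and picks Large; Brio would get 1.
- M: Alto compares 9, 15 and picks Large; Brio would get 6.
- L: Alto compares 15, 9 and picks Small; Brio would get 12.
- XL: Alto compares 8, 1 and picks Small; Brio would get 14.
Maximizing over 1, 6, 12, 14, Brio chooses XL. Subgame-perfect outcome: (Small, XL) with payoffs (8, 14).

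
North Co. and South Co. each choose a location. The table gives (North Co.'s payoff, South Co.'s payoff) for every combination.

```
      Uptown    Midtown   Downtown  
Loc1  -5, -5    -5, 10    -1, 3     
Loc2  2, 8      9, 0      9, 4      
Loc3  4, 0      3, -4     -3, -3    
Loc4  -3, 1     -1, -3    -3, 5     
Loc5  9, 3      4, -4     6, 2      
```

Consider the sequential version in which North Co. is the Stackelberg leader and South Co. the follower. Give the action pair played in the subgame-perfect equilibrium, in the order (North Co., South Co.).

South Co. best-responds to each possible North Co. move:
- Loc1 → South Co. plays Midtown (best of -5, 10, 3); North Co. gets -5.
- Loc2 → South Co. plays Uptown (best of 8, 0, 4); North Co. gets 2.
- Loc3 → South Co. plays Uptown (best of 0, -4, -3); North Co. gets 4.
- Loc4 → South Co. plays Downtown (best of 1, -3, 5); North Co. gets -3.
- Loc5 → South Co. plays Uptown (best of 3, -4, 2); North Co. gets 9.
Among -5, 2, 4, -3, 9, the best is 9 at Loc5. Subgame-perfect outcome: (Loc5, Uptown) with payoffs (9, 3).

(Loc5, Uptown)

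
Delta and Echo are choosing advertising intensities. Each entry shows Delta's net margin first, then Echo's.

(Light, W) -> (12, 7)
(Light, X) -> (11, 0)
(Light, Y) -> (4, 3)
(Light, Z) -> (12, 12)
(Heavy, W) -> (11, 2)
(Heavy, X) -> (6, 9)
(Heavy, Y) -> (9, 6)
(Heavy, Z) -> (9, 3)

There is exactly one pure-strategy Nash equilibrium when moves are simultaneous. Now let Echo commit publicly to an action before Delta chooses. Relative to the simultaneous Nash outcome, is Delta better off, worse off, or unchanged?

unchanged

Backward induction with Echo moving first.
- W: BR = Light, leader payoff 7.
- X: BR = Light, leader payoff 0.
- Y: BR = Heavy, leader payoff 6.
- Z: BR = Light, leader payoff 12.
Echo's induced payoffs are 7, 0, 6, 12, so Echo commits to Z. Subgame-perfect outcome: (Light, Z) with payoffs (12, 12).
Now find the simultaneous Nash equilibrium.
Delta's best replies: W→Light; X→Light; Y→Heavy; Z→Light.
Echo's best replies: Light→Z; Heavy→X.
Only (Light, Z) has each player best-responding; Nash payoffs (12, 12).
Delta earns 12 sequentially versus 12 at the Nash outcome: unchanged.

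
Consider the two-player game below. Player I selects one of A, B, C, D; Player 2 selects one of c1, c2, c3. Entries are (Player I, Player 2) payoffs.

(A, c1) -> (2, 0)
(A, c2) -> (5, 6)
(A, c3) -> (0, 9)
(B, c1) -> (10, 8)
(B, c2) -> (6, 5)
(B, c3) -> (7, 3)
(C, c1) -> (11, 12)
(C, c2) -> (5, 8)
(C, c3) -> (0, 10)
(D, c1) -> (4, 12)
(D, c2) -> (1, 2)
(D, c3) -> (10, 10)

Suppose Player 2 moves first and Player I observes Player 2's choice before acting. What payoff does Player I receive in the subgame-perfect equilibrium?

Solve by backward induction (Player 2 leads).
- c1 → Player I plays C (best of 2, 10, 11, 4); Player 2 gets 12.
- c2 → Player I plays B (best of 5, 6, 5, 1); Player 2 gets 5.
- c3 → Player I plays D (best of 0, 7, 0, 10); Player 2 gets 10.
Maximizing over 12, 5, 10, Player 2 chooses c1. Subgame-perfect outcome: (C, c1) with payoffs (11, 12).

11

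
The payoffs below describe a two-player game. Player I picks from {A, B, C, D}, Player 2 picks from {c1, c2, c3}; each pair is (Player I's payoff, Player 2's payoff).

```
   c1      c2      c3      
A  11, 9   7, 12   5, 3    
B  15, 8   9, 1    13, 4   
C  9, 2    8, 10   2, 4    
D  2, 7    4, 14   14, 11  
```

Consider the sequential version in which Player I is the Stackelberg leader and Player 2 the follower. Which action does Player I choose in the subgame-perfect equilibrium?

Solve by backward induction (Player I leads).
- A: Player 2 compares 9, 12, 3 and picks c2; Player I would get 7.
- B: Player 2 compares 8, 1, 4 and picks c1; Player I would get 15.
- C: Player 2 compares 2, 10, 4 and picks c2; Player I would get 8.
- D: Player 2 compares 7, 14, 11 and picks c2; Player I would get 4.
Among 7, 15, 8, 4, the best is 15 at B. Subgame-perfect outcome: (B, c1) with payoffs (15, 8).

B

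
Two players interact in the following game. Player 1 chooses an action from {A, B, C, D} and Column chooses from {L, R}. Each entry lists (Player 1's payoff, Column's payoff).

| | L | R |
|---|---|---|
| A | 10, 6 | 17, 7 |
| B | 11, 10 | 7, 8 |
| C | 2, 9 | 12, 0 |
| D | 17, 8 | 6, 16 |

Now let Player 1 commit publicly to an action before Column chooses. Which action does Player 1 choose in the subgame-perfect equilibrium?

Solve by backward induction (Player 1 leads).
- A → Column plays R (best of 6, 7); Player 1 gets 17.
- B → Column plays L (best of 10, 8); Player 1 gets 11.
- C → Column plays L (best of 9, 0); Player 1 gets 2.
- D → Column plays R (best of 8, 16); Player 1 gets 6.
Player 1's induced payoffs are 17, 11, 2, 6, so Player 1 commits to A. Subgame-perfect outcome: (A, R) with payoffs (17, 7).

A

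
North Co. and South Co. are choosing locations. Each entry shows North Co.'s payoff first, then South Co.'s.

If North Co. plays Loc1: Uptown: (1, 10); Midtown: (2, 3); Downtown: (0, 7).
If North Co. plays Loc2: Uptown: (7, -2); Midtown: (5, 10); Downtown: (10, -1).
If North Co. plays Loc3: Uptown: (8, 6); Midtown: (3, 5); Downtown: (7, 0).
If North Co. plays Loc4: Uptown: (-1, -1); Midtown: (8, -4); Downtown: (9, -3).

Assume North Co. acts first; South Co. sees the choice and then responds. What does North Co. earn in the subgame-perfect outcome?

8

Work backward from South Co.'s decision.
- Loc1 → South Co. plays Uptown (best of 10, 3, 7); North Co. gets 1.
- Loc2 → South Co. plays Midtown (best of -2, 10, -1); North Co. gets 5.
- Loc3 → South Co. plays Uptown (best of 6, 5, 0); North Co. gets 8.
- Loc4 → South Co. plays Uptown (best of -1, -4, -3); North Co. gets -1.
Among 1, 5, 8, -1, the best is 8 at Loc3. Subgame-perfect outcome: (Loc3, Uptown) with payoffs (8, 6).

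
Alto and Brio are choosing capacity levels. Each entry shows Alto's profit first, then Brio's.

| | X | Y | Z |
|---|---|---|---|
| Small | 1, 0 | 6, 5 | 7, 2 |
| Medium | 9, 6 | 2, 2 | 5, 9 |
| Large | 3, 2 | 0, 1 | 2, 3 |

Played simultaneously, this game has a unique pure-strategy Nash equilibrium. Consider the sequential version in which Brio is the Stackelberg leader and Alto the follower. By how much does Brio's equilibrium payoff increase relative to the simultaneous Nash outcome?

Work backward from Alto's decision.
- X: Alto compares 1, 9, 3 and picks Medium; Brio would get 6.
- Y: Alto compares 6, 2, 0 and picks Small; Brio would get 5.
- Z: Alto compares 7, 5, 2 and picks Small; Brio would get 2.
Among 6, 5, 2, the best is 6 at X. Subgame-perfect outcome: (Medium, X) with payoffs (9, 6).
Under simultaneous play:
Alto's best replies: X→Medium; Y→Small; Z→Small.
Brio's best replies: Small→Y; Medium→Z; Large→Z.
The unique mutual best reply is (Small, Y), giving (6, 5).
Brio's commitment gain: 6 − 5 = 1.

1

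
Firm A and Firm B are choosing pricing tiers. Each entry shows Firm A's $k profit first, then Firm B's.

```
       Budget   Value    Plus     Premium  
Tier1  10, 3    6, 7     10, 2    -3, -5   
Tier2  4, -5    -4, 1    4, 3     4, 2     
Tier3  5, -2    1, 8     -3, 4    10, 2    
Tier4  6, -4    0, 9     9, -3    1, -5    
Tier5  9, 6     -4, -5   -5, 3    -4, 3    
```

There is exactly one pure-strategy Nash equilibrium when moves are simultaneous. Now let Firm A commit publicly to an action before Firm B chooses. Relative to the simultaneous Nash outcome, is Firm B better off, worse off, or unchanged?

Work backward from Firm B's decision.
- Tier1 → Firm B plays Value (best of 3, 7, 2, -5); Firm A gets 6.
- Tier2 → Firm B plays Plus (best of -5, 1, 3, 2); Firm A gets 4.
- Tier3 → Firm B plays Value (best of -2, 8, 4, 2); Firm A gets 1.
- Tier4 → Firm B plays Value (best of -4, 9, -3, -5); Firm A gets 0.
- Tier5 → Firm B plays Budget (best of 6, -5, 3, 3); Firm A gets 9.
Maximizing over 6, 4, 1, 0, 9, Firm A chooses Tier5. Subgame-perfect outcome: (Tier5, Budget) with payoffs (9, 6).
Under simultaneous play:
Firm A's best replies: Budget→Tier1; Value→Tier1; Plus→Tier1; Premium→Tier3.
Firm B's best replies: Tier1→Value; Tier2→Plus; Tier3→Value; Tier4→Value; Tier5→Budget.
Only (Tier1, Value) has each player best-responding; Nash payoffs (6, 7).
Firm B earns 6 sequentially versus 7 at the Nash outcome: worse off.

worse off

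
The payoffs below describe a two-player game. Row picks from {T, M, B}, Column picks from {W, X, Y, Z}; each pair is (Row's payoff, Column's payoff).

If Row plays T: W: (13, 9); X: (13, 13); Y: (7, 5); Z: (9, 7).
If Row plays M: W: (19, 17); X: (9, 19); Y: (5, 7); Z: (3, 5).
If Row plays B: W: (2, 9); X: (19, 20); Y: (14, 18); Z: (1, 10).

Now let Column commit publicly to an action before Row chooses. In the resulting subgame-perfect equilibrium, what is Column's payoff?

20

Work backward from Row's decision.
- W → Row plays M (best of 13, 19, 2); Column gets 17.
- X → Row plays B (best of 13, 9, 19); Column gets 20.
- Y → Row plays B (best of 7, 5, 14); Column gets 18.
- Z → Row plays T (best of 9, 3, 1); Column gets 7.
Among 17, 20, 18, 7, the best is 20 at X. Subgame-perfect outcome: (B, X) with payoffs (19, 20).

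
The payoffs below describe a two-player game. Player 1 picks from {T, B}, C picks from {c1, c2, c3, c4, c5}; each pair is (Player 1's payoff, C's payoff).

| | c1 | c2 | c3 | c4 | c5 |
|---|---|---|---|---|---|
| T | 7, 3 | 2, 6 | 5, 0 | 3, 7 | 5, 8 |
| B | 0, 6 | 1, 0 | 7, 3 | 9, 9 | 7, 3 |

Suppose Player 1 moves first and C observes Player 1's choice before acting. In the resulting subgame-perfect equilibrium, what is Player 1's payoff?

9

Work backward from C's decision.
- T: BR = c5, leader payoff 5.
- B: BR = c4, leader payoff 9.
Maximizing over 5, 9, Player 1 chooses B. Subgame-perfect outcome: (B, c4) with payoffs (9, 9).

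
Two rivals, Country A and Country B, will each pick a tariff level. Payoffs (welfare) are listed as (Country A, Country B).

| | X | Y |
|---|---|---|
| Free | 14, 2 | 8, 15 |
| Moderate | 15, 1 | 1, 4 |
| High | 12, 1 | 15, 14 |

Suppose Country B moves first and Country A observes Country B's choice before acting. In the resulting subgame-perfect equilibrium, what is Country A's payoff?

Country A best-responds to each possible Country B move:
- X: Country A compares 14, 15, 12 and picks Moderate; Country B would get 1.
- Y: Country A compares 8, 1, 15 and picks High; Country B would get 14.
Among 1, 14, the best is 14 at Y. Subgame-perfect outcome: (High, Y) with payoffs (15, 14).

15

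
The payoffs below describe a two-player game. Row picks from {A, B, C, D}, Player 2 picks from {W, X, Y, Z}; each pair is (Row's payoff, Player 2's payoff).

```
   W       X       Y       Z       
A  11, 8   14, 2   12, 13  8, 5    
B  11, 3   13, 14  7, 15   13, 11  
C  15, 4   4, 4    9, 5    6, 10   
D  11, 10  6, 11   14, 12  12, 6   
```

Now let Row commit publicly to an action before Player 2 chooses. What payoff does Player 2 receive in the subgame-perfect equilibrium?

Solve by backward induction (Row leads).
- A → Player 2 plays Y (best of 8, 2, 13, 5); Row gets 12.
- B → Player 2 plays Y (best of 3, 14, 15, 11); Row gets 7.
- C → Player 2 plays Z (best of 4, 4, 5, 10); Row gets 6.
- D → Player 2 plays Y (best of 10, 11, 12, 6); Row gets 14.
Maximizing over 12, 7, 6, 14, Row chooses D. Subgame-perfect outcome: (D, Y) with payoffs (14, 12).

12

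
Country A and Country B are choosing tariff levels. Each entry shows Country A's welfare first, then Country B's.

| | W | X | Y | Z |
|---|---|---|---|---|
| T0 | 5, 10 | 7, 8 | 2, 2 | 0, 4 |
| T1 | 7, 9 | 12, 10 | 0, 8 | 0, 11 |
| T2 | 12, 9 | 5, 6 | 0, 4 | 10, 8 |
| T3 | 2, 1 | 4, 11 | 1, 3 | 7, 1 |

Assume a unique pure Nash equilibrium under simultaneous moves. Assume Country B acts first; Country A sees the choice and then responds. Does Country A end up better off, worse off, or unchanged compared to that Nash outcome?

unchanged

Solve by backward induction (Country B leads).
- W: BR = T2, leader payoff 9.
- X: BR = T1, leader payoff 10.
- Y: BR = T0, leader payoff 2.
- Z: BR = T2, leader payoff 8.
Country B's induced payoffs are 9, 10, 2, 8, so Country B commits to X. Subgame-perfect outcome: (T1, X) with payoffs (12, 10).
Under simultaneous play:
Country A's best replies: W→T2; X→T1; Y→T0; Z→T2.
Country B's best replies: T0→W; T1→Z; T2→W; T3→X.
The unique mutual best reply is (T2, W), giving (12, 9).
Country A earns 12 sequentially versus 12 at the Nash outcome: unchanged.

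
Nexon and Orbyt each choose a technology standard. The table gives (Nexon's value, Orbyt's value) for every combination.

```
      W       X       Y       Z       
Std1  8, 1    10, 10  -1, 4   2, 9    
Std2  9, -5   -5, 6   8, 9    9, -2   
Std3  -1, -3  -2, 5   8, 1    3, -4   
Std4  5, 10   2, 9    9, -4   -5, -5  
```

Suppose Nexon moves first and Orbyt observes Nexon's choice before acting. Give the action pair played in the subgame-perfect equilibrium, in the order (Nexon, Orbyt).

Work backward from Orbyt's decision.
- Std1 → Orbyt plays X (best of 1, 10, 4, 9); Nexon gets 10.
- Std2 → Orbyt plays Y (best of -5, 6, 9, -2); Nexon gets 8.
- Std3 → Orbyt plays X (best of -3, 5, 1, -4); Nexon gets -2.
- Std4 → Orbyt plays W (best of 10, 9, -4, -5); Nexon gets 5.
Among 10, 8, -2, 5, the best is 10 at Std1. Subgame-perfect outcome: (Std1, X) with payoffs (10, 10).

(Std1, X)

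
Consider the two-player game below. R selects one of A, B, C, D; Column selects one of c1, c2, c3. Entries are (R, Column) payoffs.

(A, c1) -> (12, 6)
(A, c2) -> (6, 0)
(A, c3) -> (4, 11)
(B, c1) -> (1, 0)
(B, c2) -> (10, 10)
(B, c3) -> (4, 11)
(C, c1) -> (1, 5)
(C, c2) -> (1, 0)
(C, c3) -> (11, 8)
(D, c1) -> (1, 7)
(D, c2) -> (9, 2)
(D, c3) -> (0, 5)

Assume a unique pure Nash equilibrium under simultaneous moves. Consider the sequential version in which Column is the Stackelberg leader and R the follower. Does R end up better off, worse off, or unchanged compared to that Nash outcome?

worse off

R best-responds to each possible Column move:
- c1 → R plays A (best of 12, 1, 1, 1); Column gets 6.
- c2 → R plays B (best of 6, 10, 1, 9); Column gets 10.
- c3 → R plays C (best of 4, 4, 11, 0); Column gets 8.
Maximizing over 6, 10, 8, Column chooses c2. Subgame-perfect outcome: (B, c2) with payoffs (10, 10).
Under simultaneous play:
R's best replies: c1→A; c2→B; c3→C.
Column's best replies: A→c3; B→c3; C→c3; D→c1.
The unique mutual best reply is (C, c3), giving (11, 8).
R earns 10 sequentially versus 11 at the Nash outcome: worse off.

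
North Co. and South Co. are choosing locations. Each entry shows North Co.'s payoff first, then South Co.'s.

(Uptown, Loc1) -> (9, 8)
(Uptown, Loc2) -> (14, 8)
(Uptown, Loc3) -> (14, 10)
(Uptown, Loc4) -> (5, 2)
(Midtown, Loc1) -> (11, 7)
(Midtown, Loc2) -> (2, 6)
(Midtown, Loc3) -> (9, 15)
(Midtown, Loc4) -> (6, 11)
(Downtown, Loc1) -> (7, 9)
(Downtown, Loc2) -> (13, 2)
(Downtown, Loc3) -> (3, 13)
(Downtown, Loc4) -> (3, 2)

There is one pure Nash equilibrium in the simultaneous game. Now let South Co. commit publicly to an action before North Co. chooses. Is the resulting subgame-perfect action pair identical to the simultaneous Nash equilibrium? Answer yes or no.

no

Backward induction with South Co. moving first.
- Loc1 → North Co. plays Midtown (best of 9, 11, 7); South Co. gets 7.
- Loc2 → North Co. plays Uptown (best of 14, 2, 13); South Co. gets 8.
- Loc3 → North Co. plays Uptown (best of 14, 9, 3); South Co. gets 10.
- Loc4 → North Co. plays Midtown (best of 5, 6, 3); South Co. gets 11.
South Co.'s induced payoffs are 7, 8, 10, 11, so South Co. commits to Loc4. Subgame-perfect outcome: (Midtown, Loc4) with payoffs (6, 11).
Under simultaneous play:
North Co.'s best replies: Loc1→Midtown; Loc2→Uptown; Loc3→Uptown; Loc4→Midtown.
South Co.'s best replies: Uptown→Loc3; Midtown→Loc3; Downtown→Loc3.
Only (Uptown, Loc3) has each player best-responding; Nash payoffs (14, 10).
Sequential outcome (Midtown, Loc4) differs from the Nash profile (Uptown, Loc3).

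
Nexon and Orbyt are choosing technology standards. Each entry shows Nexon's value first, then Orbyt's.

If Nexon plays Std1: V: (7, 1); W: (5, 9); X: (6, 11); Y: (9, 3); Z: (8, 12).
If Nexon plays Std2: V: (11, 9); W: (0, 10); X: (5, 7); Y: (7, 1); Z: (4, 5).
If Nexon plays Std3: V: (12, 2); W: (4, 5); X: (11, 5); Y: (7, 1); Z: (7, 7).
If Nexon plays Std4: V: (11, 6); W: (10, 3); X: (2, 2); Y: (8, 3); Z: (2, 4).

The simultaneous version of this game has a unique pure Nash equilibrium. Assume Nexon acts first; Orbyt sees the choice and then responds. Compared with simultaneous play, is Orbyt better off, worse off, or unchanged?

worse off

Backward induction with Nexon moving first.
- Std1: Orbyt compares 1, 9, 11, 3, 12 and picks Z; Nexon would get 8.
- Std2: Orbyt compares 9, 10, 7, 1, 5 and picks W; Nexon would get 0.
- Std3: Orbyt compares 2, 5, 5, 1, 7 and picks Z; Nexon would get 7.
- Std4: Orbyt compares 6, 3, 2, 3, 4 and picks V; Nexon would get 11.
Maximizing over 8, 0, 7, 11, Nexon chooses Std4. Subgame-perfect outcome: (Std4, V) with payoffs (11, 6).
For the simultaneous game, intersect best replies.
Nexon's best replies: V→Std3; W→Std4; X→Std3; Y→Std1; Z→Std1.
Orbyt's best replies: Std1→Z; Std2→W; Std3→Z; Std4→V.
Only (Std1, Z) has each player best-responding; Nash payoffs (8, 12).
Orbyt earns 6 sequentially versus 12 at the Nash outcome: worse off.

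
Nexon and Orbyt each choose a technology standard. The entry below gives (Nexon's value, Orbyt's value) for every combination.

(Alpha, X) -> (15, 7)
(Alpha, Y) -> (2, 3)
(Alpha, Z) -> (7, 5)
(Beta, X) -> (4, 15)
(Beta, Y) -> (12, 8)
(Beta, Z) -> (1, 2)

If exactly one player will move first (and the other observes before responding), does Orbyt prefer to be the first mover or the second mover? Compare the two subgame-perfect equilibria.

If Nexon leads: Orbyt's best replies are Alpha→X, Beta→X; Nexon's induced payoffs 15, 4; outcome (Alpha, X), payoffs (15, 7).
If Orbyt leads: Nexon's best replies are X→Alpha, Y→Beta, Z→Alpha; Orbyt's induced payoffs 7, 8, 5; outcome (Beta, Y), payoffs (12, 8).
Orbyt gets 8 moving first and 7 moving second, so Orbyt prefers to move first.

first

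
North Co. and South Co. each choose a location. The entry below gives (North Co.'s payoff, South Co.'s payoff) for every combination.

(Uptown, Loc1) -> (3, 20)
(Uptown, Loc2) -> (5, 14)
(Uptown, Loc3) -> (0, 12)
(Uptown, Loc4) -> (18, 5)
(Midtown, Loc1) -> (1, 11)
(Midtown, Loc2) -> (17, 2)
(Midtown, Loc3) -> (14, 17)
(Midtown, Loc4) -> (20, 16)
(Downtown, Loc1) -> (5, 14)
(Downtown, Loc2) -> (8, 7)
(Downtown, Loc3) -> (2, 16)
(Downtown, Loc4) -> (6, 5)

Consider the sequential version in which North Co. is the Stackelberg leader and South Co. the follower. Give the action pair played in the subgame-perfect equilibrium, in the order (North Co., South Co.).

Work backward from South Co.'s decision.
- Uptown → South Co. plays Loc1 (best of 20, 14, 12, 5); North Co. gets 3.
- Midtown → South Co. plays Loc3 (best of 11, 2, 17, 16); North Co. gets 14.
- Downtown → South Co. plays Loc3 (best of 14, 7, 16, 5); North Co. gets 2.
North Co.'s induced payoffs are 3, 14, 2, so North Co. commits to Midtown. Subgame-perfect outcome: (Midtown, Loc3) with payoffs (14, 17).

(Midtown, Loc3)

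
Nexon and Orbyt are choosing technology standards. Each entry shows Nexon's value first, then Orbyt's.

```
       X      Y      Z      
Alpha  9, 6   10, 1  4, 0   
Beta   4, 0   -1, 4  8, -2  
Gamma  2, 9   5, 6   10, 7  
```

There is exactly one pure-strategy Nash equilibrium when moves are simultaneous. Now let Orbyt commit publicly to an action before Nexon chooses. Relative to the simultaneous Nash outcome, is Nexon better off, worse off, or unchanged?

better off

Backward induction with Orbyt moving first.
- X: Nexon compares 9, 4, 2 and picks Alpha; Orbyt would get 6.
- Y: Nexon compares 10, -1, 5 and picks Alpha; Orbyt would get 1.
- Z: Nexon compares 4, 8, 10 and picks Gamma; Orbyt would get 7.
Orbyt's induced payoffs are 6, 1, 7, so Orbyt commits to Z. Subgame-perfect outcome: (Gamma, Z) with payoffs (10, 7).
Under simultaneous play:
Nexon's best replies: X→Alpha; Y→Alpha; Z→Gamma.
Orbyt's best replies: Alpha→X; Beta→Y; Gamma→X.
Only (Alpha, X) has each player best-responding; Nash payoffs (9, 6).
Nexon earns 10 sequentially versus 9 at the Nash outcome: better off.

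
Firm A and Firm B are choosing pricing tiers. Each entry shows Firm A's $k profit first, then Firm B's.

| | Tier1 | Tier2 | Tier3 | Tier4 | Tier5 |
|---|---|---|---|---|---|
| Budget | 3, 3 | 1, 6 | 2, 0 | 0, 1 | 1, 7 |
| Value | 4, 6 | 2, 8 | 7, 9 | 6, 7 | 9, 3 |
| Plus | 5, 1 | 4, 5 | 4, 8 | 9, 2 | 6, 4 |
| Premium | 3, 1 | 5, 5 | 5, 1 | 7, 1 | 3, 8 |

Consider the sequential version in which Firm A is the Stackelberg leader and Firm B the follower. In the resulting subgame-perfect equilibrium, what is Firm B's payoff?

9

Backward induction with Firm A moving first.
- Budget: BR = Tier5, leader payoff 1.
- Value: BR = Tier3, leader payoff 7.
- Plus: BR = Tier3, leader payoff 4.
- Premium: BR = Tier5, leader payoff 3.
Firm A's induced payoffs are 1, 7, 4, 3, so Firm A commits to Value. Subgame-perfect outcome: (Value, Tier3) with payoffs (7, 9).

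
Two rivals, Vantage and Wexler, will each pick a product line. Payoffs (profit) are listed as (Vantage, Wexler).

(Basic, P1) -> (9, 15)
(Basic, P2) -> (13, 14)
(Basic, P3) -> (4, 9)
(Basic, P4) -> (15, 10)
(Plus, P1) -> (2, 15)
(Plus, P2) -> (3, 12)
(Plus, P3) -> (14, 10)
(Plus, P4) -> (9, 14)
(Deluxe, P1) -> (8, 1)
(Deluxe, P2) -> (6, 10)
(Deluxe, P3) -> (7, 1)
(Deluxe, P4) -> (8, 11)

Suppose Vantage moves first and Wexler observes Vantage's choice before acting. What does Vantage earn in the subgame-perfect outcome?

Backward induction with Vantage moving first.
- Basic: BR = P1, leader payoff 9.
- Plus: BR = P1, leader payoff 2.
- Deluxe: BR = P4, leader payoff 8.
Vantage's induced payoffs are 9, 2, 8, so Vantage commits to Basic. Subgame-perfect outcome: (Basic, P1) with payoffs (9, 15).

9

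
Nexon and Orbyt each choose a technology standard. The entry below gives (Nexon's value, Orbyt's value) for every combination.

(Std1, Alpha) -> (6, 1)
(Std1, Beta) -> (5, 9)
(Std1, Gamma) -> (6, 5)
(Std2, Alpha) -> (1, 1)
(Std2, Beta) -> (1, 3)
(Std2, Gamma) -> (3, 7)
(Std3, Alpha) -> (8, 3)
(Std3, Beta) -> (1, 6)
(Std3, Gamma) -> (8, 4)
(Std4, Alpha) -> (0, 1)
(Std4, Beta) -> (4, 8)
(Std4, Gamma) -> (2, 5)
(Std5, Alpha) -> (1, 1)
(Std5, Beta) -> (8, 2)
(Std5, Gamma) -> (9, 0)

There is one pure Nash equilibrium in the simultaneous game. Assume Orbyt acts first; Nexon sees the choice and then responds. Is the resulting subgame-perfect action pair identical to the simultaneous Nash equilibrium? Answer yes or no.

Backward induction with Orbyt moving first.
- Alpha: BR = Std3, leader payoff 3.
- Beta: BR = Std5, leader payoff 2.
- Gamma: BR = Std5, leader payoff 0.
Maximizing over 3, 2, 0, Orbyt chooses Alpha. Subgame-perfect outcome: (Std3, Alpha) with payoffs (8, 3).
Under simultaneous play:
Nexon's best replies: Alpha→Std3; Beta→Std5; Gamma→Std5.
Orbyt's best replies: Std1→Beta; Std2→Gamma; Std3→Beta; Std4→Beta; Std5→Beta.
Only (Std5, Beta) has each player best-responding; Nash payoffs (8, 2).
Sequential outcome (Std3, Alpha) differs from the Nash profile (Std5, Beta).

no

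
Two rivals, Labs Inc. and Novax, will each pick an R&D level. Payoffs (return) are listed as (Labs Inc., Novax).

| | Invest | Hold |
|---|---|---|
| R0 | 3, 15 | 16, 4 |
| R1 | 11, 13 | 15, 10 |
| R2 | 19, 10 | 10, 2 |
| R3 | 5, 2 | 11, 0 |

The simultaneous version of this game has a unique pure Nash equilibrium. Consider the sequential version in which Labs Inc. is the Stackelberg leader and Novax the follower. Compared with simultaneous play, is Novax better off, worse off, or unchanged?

unchanged

Novax best-responds to each possible Labs Inc. move:
- R0: Novax compares 15, 4 and picks Invest; Labs Inc. would get 3.
- R1: Novax compares 13, 10 and picks Invest; Labs Inc. would get 11.
- R2: Novax compares 10, 2 and picks Invest; Labs Inc. would get 19.
- R3: Novax compares 2, 0 and picks Invest; Labs Inc. would get 5.
Labs Inc.'s induced payoffs are 3, 11, 19, 5, so Labs Inc. commits to R2. Subgame-perfect outcome: (R2, Invest) with payoffs (19, 10).
Under simultaneous play:
Labs Inc.'s best replies: Invest→R2; Hold→R0.
Novax's best replies: R0→Invest; R1→Invest; R2→Invest; R3→Invest.
The unique mutual best reply is (R2, Invest), giving (19, 10).
Novax earns 10 sequentially versus 10 at the Nash outcome: unchanged.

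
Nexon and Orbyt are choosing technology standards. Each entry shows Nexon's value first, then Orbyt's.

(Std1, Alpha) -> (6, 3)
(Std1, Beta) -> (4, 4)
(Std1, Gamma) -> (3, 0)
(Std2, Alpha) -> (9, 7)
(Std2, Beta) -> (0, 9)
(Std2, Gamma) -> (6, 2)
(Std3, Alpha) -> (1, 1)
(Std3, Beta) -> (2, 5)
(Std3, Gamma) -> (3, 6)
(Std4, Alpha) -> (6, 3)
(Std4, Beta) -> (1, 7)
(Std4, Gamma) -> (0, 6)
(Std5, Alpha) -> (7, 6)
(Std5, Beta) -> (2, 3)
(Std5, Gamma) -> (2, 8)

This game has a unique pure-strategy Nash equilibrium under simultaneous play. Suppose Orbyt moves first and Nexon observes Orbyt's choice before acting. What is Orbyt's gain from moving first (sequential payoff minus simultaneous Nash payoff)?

Solve by backward induction (Orbyt leads).
- Alpha: Nexon compares 6, 9, 1, 6, 7 and picks Std2; Orbyt would get 7.
- Beta: Nexon compares 4, 0, 2, 1, 2 and picks Std1; Orbyt would get 4.
- Gamma: Nexon compares 3, 6, 3, 0, 2 and picks Std2; Orbyt would get 2.
Maximizing over 7, 4, 2, Orbyt chooses Alpha. Subgame-perfect outcome: (Std2, Alpha) with payoffs (9, 7).
Now find the simultaneous Nash equilibrium.
Nexon's best replies: Alpha→Std2; Beta→Std1; Gamma→Std2.
Orbyt's best replies: Std1→Beta; Std2→Beta; Std3→Gamma; Std4→Beta; Std5→Gamma.
Only (Std1, Beta) has each player best-responding; Nash payoffs (4, 4).
Orbyt's commitment gain: 7 − 4 = 3.

3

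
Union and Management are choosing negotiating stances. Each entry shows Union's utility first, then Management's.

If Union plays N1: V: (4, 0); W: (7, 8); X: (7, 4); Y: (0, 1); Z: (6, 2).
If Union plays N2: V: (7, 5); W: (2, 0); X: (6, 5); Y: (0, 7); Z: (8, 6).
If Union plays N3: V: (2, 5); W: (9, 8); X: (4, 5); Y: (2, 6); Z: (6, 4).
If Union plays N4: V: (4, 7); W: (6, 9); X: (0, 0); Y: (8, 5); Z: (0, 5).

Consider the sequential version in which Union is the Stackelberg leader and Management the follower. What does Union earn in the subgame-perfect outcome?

Work backward from Management's decision.
- N1: BR = W, leader payoff 7.
- N2: BR = Y, leader payoff 0.
- N3: BR = W, leader payoff 9.
- N4: BR = W, leader payoff 6.
Maximizing over 7, 0, 9, 6, Union chooses N3. Subgame-perfect outcome: (N3, W) with payoffs (9, 8).

9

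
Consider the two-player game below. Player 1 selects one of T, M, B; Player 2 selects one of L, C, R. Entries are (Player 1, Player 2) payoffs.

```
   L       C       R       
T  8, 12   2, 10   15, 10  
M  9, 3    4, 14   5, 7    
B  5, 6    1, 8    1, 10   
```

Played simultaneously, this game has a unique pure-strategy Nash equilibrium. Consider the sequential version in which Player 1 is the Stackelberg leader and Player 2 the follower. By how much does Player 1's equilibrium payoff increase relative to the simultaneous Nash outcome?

4

Backward induction with Player 1 moving first.
- T: Player 2 compares 12, 10, 10 and picks L; Player 1 would get 8.
- M: Player 2 compares 3, 14, 7 and picks C; Player 1 would get 4.
- B: Player 2 compares 6, 8, 10 and picks R; Player 1 would get 1.
Maximizing over 8, 4, 1, Player 1 chooses T. Subgame-perfect outcome: (T, L) with payoffs (8, 12).
Now find the simultaneous Nash equilibrium.
Player 1's best replies: L→M; C→M; R→T.
Player 2's best replies: T→L; M→C; B→R.
Only (M, C) has each player best-responding; Nash payoffs (4, 14).
Player 1's commitment gain: 8 − 4 = 4.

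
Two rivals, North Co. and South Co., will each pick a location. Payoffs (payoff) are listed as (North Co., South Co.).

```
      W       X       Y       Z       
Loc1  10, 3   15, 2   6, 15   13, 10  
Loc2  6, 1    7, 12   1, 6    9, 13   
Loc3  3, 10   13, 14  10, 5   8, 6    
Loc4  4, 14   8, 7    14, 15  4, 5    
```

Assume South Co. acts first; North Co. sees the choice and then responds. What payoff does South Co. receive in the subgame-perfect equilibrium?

Solve by backward induction (South Co. leads).
- W → North Co. plays Loc1 (best of 10, 6, 3, 4); South Co. gets 3.
- X → North Co. plays Loc1 (best of 15, 7, 13, 8); South Co. gets 2.
- Y → North Co. plays Loc4 (best of 6, 1, 10, 14); South Co. gets 15.
- Z → North Co. plays Loc1 (best of 13, 9, 8, 4); South Co. gets 10.
Maximizing over 3, 2, 15, 10, South Co. chooses Y. Subgame-perfect outcome: (Loc4, Y) with payoffs (14, 15).

15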